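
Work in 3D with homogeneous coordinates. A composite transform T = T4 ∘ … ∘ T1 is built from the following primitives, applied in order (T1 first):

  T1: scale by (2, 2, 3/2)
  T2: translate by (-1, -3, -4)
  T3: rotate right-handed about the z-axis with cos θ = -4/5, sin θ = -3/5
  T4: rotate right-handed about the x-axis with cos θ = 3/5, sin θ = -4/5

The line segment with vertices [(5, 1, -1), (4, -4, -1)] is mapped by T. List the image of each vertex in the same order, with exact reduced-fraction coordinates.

T1 scale by (2, 2, 3/2): (5, 1, -1) → (10, 2, -3/2); (4, -4, -1) → (8, -8, -3/2)
T2 translate by (-1, -3, -4): (10, 2, -3/2) → (9, -1, -11/2); (8, -8, -3/2) → (7, -11, -11/2)
T3 rotate right-handed about the z-axis with cos θ = -4/5, sin θ = -3/5: (9, -1, -11/2) → (-39/5, -23/5, -11/2); (7, -11, -11/2) → (-61/5, 23/5, -11/2)
T4 rotate right-handed about the x-axis with cos θ = 3/5, sin θ = -4/5: (-39/5, -23/5, -11/2) → (-39/5, -179/25, 19/50); (-61/5, 23/5, -11/2) → (-61/5, -41/25, -349/50)

image vertices: (-39/5, -179/25, 19/50), (-61/5, -41/25, -349/50)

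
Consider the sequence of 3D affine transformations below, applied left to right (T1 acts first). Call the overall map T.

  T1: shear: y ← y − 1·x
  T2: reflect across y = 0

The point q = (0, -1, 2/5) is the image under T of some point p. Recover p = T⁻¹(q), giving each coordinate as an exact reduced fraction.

T1 = [1 0 0 0; -1 1 0 0; 0 0 1 0; 0 0 0 1]
T2·T1 = [1 0 0 0; 1 -1 0 0; 0 0 1 0; 0 0 0 1]
det M = -1; M⁻¹ = [1 0 0 0; 1 -1 0 0; 0 0 1 0; 0 0 0 1]
M⁻¹ · (0, -1, 2/5)ᵀ = (0, 1, 2/5)ᵀ

p = (0, 1, 2/5)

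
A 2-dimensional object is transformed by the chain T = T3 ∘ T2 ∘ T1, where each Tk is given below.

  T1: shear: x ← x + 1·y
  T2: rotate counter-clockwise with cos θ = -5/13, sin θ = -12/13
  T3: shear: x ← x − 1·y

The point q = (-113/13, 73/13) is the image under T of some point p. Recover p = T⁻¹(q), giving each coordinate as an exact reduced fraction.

p = (1, -5)

T1 = [1 1 0; 0 1 0; 0 0 1]
T2·T1 = [-5/13 7/13 0; -12/13 -17/13 0; 0 0 1]
T3·…·T1 = [7/13 24/13 0; -12/13 -17/13 0; 0 0 1]
det M = 1; M⁻¹ = [-17/13 -24/13 0; 12/13 7/13 0; 0 0 1]
M⁻¹ · (-113/13, 73/13)ᵀ = (1, -5)ᵀ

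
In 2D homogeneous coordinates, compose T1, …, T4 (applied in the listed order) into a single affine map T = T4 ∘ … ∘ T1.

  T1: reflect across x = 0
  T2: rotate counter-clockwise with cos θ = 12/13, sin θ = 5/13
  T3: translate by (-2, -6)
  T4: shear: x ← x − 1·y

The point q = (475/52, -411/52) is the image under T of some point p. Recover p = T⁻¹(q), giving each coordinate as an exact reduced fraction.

p = (-9/4, -3)

T1 = [-1 0 0; 0 1 0; 0 0 1]
T2·T1 = [-12/13 -5/13 0; -5/13 12/13 0; 0 0 1]
T3·…·T1 = [-12/13 -5/13 -2; -5/13 12/13 -6; 0 0 1]
T4·…·T1 = [-7/13 -17/13 4; -5/13 12/13 -6; 0 0 1]
det M = -1; M⁻¹ = [-12/13 -17/13 -54/13; -5/13 7/13 62/13; 0 0 1]
M⁻¹ · (475/52, -411/52)ᵀ = (-9/4, -3)ᵀ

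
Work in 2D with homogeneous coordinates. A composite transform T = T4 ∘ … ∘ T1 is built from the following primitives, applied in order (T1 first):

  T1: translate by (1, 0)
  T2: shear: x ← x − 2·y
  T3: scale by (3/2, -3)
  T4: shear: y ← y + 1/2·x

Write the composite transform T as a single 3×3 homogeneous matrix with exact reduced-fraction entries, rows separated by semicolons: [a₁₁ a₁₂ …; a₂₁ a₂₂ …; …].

T = [3/2 -3 3/2; 3/4 -9/2 3/4; 0 0 1]

T1 = [1 0 1; 0 1 0; 0 0 1]
T2·T1 = [1 -2 1; 0 1 0; 0 0 1]
T3·…·T1 = [3/2 -3 3/2; 0 -3 0; 0 0 1]
T4·…·T1 = [3/2 -3 3/2; 3/4 -9/2 3/4; 0 0 1]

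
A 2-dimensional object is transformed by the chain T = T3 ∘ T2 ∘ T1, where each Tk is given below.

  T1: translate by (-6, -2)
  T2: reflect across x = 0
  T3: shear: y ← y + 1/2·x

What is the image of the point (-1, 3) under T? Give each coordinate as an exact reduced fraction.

T1 translate by (-6, -2): (-1, 3) → (-7, 1)
T2 reflect across x = 0: (-7, 1) → (7, 1)
T3 shear: y ← y + 1/2·x: (7, 1) → (7, 9/2)

T(p) = (7, 9/2)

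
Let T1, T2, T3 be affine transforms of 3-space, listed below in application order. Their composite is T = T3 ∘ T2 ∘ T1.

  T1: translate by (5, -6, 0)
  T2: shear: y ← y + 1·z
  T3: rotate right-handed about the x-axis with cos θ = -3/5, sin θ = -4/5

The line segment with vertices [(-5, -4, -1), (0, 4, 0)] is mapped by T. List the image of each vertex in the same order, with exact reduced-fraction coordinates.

T1 translate by (5, -6, 0): (-5, -4, -1) → (0, -10, -1); (0, 4, 0) → (5, -2, 0)
T2 shear: y ← y + 1·z: (0, -10, -1) → (0, -11, -1); (5, -2, 0) → (5, -2, 0)
T3 rotate right-handed about the x-axis with cos θ = -3/5, sin θ = -4/5: (0, -11, -1) → (0, 29/5, 47/5); (5, -2, 0) → (5, 6/5, 8/5)

image vertices: (0, 29/5, 47/5), (5, 6/5, 8/5)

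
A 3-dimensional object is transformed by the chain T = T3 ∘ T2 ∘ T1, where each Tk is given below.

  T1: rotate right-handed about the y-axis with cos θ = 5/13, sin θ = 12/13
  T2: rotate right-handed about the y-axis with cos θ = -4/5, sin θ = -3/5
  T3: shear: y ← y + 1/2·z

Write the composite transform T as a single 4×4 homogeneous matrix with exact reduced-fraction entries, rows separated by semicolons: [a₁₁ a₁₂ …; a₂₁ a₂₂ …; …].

T1 = [5/13 0 12/13 0; 0 1 0 0; -12/13 0 5/13 0; 0 0 0 1]
T2·T1 = [16/65 0 -63/65 0; 0 1 0 0; 63/65 0 16/65 0; 0 0 0 1]
T3·…·T1 = [16/65 0 -63/65 0; 63/130 1 8/65 0; 63/65 0 16/65 0; 0 0 0 1]

T = [16/65 0 -63/65 0; 63/130 1 8/65 0; 63/65 0 16/65 0; 0 0 0 1]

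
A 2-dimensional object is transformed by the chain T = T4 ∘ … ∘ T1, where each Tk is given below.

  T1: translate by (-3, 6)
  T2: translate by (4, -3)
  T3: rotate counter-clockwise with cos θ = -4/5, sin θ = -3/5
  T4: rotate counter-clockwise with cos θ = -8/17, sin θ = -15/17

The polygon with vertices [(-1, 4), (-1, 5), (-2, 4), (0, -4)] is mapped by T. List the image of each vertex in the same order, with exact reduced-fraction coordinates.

T1 translate by (-3, 6): (-1, 4) → (-4, 10); (-1, 5) → (-4, 11); (-2, 4) → (-5, 10); (0, -4) → (-3, 2)
T2 translate by (4, -3): (-4, 10) → (0, 7); (-4, 11) → (0, 8); (-5, 10) → (-1, 7); (-3, 2) → (1, -1)
T3 rotate counter-clockwise with cos θ = -4/5, sin θ = -3/5: (0, 7) → (21/5, -28/5); (0, 8) → (24/5, -32/5); (-1, 7) → (5, -5); (1, -1) → (-7/5, 1/5)
T4 rotate counter-clockwise with cos θ = -8/17, sin θ = -15/17: (21/5, -28/5) → (-588/85, -91/85); (24/5, -32/5) → (-672/85, -104/85); (5, -5) → (-115/17, -35/17); (-7/5, 1/5) → (71/85, 97/85)

image vertices: (-588/85, -91/85), (-672/85, -104/85), (-115/17, -35/17), (71/85, 97/85)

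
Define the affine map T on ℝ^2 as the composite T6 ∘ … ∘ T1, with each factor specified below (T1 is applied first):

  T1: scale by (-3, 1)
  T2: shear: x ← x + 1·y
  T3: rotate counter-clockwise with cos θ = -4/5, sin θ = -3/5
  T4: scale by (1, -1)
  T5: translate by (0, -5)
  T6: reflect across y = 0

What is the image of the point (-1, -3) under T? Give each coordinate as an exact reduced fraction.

T1 scale by (-3, 1): (-1, -3) → (3, -3)
T2 shear: x ← x + 1·y: (3, -3) → (0, -3)
T3 rotate counter-clockwise with cos θ = -4/5, sin θ = -3/5: (0, -3) → (-9/5, 12/5)
T4 scale by (1, -1): (-9/5, 12/5) → (-9/5, -12/5)
T5 translate by (0, -5): (-9/5, -12/5) → (-9/5, -37/5)
T6 reflect across y = 0: (-9/5, -37/5) → (-9/5, 37/5)

T(p) = (-9/5, 37/5)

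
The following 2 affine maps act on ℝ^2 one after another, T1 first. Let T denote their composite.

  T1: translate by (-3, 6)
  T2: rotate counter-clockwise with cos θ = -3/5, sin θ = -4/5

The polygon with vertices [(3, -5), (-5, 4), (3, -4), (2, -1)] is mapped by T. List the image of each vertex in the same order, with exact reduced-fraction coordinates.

T1 translate by (-3, 6): (3, -5) → (0, 1); (-5, 4) → (-8, 10); (3, -4) → (0, 2); (2, -1) → (-1, 5)
T2 rotate counter-clockwise with cos θ = -3/5, sin θ = -4/5: (0, 1) → (4/5, -3/5); (-8, 10) → (64/5, 2/5); (0, 2) → (8/5, -6/5); (-1, 5) → (23/5, -11/5)

image vertices: (4/5, -3/5), (64/5, 2/5), (8/5, -6/5), (23/5, -11/5)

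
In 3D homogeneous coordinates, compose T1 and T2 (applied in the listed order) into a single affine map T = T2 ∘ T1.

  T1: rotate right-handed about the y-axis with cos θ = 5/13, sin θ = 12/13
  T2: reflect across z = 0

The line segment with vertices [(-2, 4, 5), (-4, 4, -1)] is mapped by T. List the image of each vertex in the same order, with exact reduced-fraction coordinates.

image vertices: (50/13, 4, -49/13), (-32/13, 4, -43/13)

T1 rotate right-handed about the y-axis with cos θ = 5/13, sin θ = 12/13: (-2, 4, 5) → (50/13, 4, 49/13); (-4, 4, -1) → (-32/13, 4, 43/13)
T2 reflect across z = 0: (50/13, 4, 49/13) → (50/13, 4, -49/13); (-32/13, 4, 43/13) → (-32/13, 4, -43/13)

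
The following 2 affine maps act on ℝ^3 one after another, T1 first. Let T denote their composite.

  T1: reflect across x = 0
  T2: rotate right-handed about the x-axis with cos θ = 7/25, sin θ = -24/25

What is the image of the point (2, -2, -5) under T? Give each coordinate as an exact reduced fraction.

T(p) = (-2, -134/25, 13/25)

T1 reflect across x = 0: (2, -2, -5) → (-2, -2, -5)
T2 rotate right-handed about the x-axis with cos θ = 7/25, sin θ = -24/25: (-2, -2, -5) → (-2, -134/25, 13/25)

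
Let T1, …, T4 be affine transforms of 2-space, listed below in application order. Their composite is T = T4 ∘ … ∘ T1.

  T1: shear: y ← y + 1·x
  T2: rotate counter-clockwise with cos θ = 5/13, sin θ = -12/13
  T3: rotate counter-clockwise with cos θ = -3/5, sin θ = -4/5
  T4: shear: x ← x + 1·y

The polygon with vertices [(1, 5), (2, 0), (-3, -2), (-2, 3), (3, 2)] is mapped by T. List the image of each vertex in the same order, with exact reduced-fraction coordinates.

T1 shear: y ← y + 1·x: (1, 5) → (1, 6); (2, 0) → (2, 2); (-3, -2) → (-3, -5); (-2, 3) → (-2, 1); (3, 2) → (3, 5)
T2 rotate counter-clockwise with cos θ = 5/13, sin θ = -12/13: (1, 6) → (77/13, 18/13); (2, 2) → (34/13, -14/13); (-3, -5) → (-75/13, 11/13); (-2, 1) → (2/13, 29/13); (3, 5) → (75/13, -11/13)
T3 rotate counter-clockwise with cos θ = -3/5, sin θ = -4/5: (77/13, 18/13) → (-159/65, -362/65); (34/13, -14/13) → (-158/65, -94/65); (-75/13, 11/13) → (269/65, 267/65); (2/13, 29/13) → (22/13, -19/13); (75/13, -11/13) → (-269/65, -267/65)
T4 shear: x ← x + 1·y: (-159/65, -362/65) → (-521/65, -362/65); (-158/65, -94/65) → (-252/65, -94/65); (269/65, 267/65) → (536/65, 267/65); (22/13, -19/13) → (3/13, -19/13); (-269/65, -267/65) → (-536/65, -267/65)

image vertices: (-521/65, -362/65), (-252/65, -94/65), (536/65, 267/65), (3/13, -19/13), (-536/65, -267/65)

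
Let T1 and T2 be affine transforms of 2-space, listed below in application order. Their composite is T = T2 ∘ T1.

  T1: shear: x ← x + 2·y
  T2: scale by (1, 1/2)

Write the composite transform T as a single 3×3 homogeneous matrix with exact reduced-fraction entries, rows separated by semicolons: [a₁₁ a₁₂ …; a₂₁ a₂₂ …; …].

T = [1 2 0; 0 1/2 0; 0 0 1]

T1 = [1 2 0; 0 1 0; 0 0 1]
T2·T1 = [1 2 0; 0 1/2 0; 0 0 1]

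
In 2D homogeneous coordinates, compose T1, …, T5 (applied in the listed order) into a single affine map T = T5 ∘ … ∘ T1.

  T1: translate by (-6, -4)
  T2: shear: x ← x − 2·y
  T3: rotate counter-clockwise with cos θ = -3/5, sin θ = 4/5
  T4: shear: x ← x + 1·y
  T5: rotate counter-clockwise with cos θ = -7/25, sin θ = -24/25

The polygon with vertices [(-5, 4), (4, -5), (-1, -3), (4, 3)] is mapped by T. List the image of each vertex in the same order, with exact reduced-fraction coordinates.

T1 translate by (-6, -4): (-5, 4) → (-11, 0); (4, -5) → (-2, -9); (-1, -3) → (-7, -7); (4, 3) → (-2, -1)
T2 shear: x ← x − 2·y: (-11, 0) → (-11, 0); (-2, -9) → (16, -9); (-7, -7) → (7, -7); (-2, -1) → (0, -1)
T3 rotate counter-clockwise with cos θ = -3/5, sin θ = 4/5: (-11, 0) → (33/5, -44/5); (16, -9) → (-12/5, 91/5); (7, -7) → (7/5, 49/5); (0, -1) → (4/5, 3/5)
T4 shear: x ← x + 1·y: (33/5, -44/5) → (-11/5, -44/5); (-12/5, 91/5) → (79/5, 91/5); (7/5, 49/5) → (56/5, 49/5); (4/5, 3/5) → (7/5, 3/5)
T5 rotate counter-clockwise with cos θ = -7/25, sin θ = -24/25: (-11/5, -44/5) → (-979/125, 572/125); (79/5, 91/5) → (1631/125, -2533/125); (56/5, 49/5) → (784/125, -1687/125); (7/5, 3/5) → (23/125, -189/125)

image vertices: (-979/125, 572/125), (1631/125, -2533/125), (784/125, -1687/125), (23/125, -189/125)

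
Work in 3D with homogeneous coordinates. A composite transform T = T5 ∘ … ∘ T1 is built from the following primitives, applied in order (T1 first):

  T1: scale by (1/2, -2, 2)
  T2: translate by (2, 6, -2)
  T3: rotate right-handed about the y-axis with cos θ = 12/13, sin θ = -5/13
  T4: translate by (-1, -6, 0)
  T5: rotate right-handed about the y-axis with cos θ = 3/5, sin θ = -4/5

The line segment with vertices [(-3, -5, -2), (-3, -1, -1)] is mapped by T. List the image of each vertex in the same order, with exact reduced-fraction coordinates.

image vertices: (347/65, 10, -233/130), (17/5, 2, -13/10)

T1 scale by (1/2, -2, 2): (-3, -5, -2) → (-3/2, 10, -4); (-3, -1, -1) → (-3/2, 2, -2)
T2 translate by (2, 6, -2): (-3/2, 10, -4) → (1/2, 16, -6); (-3/2, 2, -2) → (1/2, 8, -4)
T3 rotate right-handed about the y-axis with cos θ = 12/13, sin θ = -5/13: (1/2, 16, -6) → (36/13, 16, -139/26); (1/2, 8, -4) → (2, 8, -7/2)
T4 translate by (-1, -6, 0): (36/13, 16, -139/26) → (23/13, 10, -139/26); (2, 8, -7/2) → (1, 2, -7/2)
T5 rotate right-handed about the y-axis with cos θ = 3/5, sin θ = -4/5: (23/13, 10, -139/26) → (347/65, 10, -233/130); (1, 2, -7/2) → (17/5, 2, -13/10)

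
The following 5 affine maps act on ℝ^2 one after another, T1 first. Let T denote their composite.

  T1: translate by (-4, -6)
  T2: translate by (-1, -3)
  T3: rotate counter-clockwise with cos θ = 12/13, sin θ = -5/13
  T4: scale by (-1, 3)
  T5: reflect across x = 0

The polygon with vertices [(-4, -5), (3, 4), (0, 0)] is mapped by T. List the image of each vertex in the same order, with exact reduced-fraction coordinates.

image vertices: (-178/13, -369/13), (-49/13, -150/13), (-105/13, -249/13)

T1 translate by (-4, -6): (-4, -5) → (-8, -11); (3, 4) → (-1, -2); (0, 0) → (-4, -6)
T2 translate by (-1, -3): (-8, -11) → (-9, -14); (-1, -2) → (-2, -5); (-4, -6) → (-5, -9)
T3 rotate counter-clockwise with cos θ = 12/13, sin θ = -5/13: (-9, -14) → (-178/13, -123/13); (-2, -5) → (-49/13, -50/13); (-5, -9) → (-105/13, -83/13)
T4 scale by (-1, 3): (-178/13, -123/13) → (178/13, -369/13); (-49/13, -50/13) → (49/13, -150/13); (-105/13, -83/13) → (105/13, -249/13)
T5 reflect across x = 0: (178/13, -369/13) → (-178/13, -369/13); (49/13, -150/13) → (-49/13, -150/13); (105/13, -249/13) → (-105/13, -249/13)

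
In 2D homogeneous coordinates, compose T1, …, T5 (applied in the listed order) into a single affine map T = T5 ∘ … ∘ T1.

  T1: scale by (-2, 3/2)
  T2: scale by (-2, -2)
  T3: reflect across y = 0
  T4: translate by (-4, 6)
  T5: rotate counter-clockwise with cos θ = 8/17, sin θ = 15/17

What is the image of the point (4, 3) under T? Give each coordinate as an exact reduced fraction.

T(p) = (-129/17, 300/17)

T1 scale by (-2, 3/2): (4, 3) → (-8, 9/2)
T2 scale by (-2, -2): (-8, 9/2) → (16, -9)
T3 reflect across y = 0: (16, -9) → (16, 9)
T4 translate by (-4, 6): (16, 9) → (12, 15)
T5 rotate counter-clockwise with cos θ = 8/17, sin θ = 15/17: (12, 15) → (-129/17, 300/17)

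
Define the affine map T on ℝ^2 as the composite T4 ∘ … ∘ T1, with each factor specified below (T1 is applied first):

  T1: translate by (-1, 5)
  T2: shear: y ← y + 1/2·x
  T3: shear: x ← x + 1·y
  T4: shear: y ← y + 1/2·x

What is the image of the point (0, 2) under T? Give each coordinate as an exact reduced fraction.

T1 translate by (-1, 5): (0, 2) → (-1, 7)
T2 shear: y ← y + 1/2·x: (-1, 7) → (-1, 13/2)
T3 shear: x ← x + 1·y: (-1, 13/2) → (11/2, 13/2)
T4 shear: y ← y + 1/2·x: (11/2, 13/2) → (11/2, 37/4)

T(p) = (11/2, 37/4)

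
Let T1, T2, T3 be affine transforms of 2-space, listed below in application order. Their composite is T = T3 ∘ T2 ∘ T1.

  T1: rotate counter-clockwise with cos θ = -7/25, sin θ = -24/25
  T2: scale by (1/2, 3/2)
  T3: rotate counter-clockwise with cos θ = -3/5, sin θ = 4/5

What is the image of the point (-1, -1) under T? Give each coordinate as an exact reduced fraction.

T(p) = (-321/250, -347/250)

T1 rotate counter-clockwise with cos θ = -7/25, sin θ = -24/25: (-1, -1) → (-17/25, 31/25)
T2 scale by (1/2, 3/2): (-17/25, 31/25) → (-17/50, 93/50)
T3 rotate counter-clockwise with cos θ = -3/5, sin θ = 4/5: (-17/50, 93/50) → (-321/250, -347/250)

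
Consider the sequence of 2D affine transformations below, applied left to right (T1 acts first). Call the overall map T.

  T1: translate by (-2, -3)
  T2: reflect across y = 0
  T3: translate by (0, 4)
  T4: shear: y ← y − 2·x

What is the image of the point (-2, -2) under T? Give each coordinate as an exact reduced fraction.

T(p) = (-4, 17)

T1 translate by (-2, -3): (-2, -2) → (-4, -5)
T2 reflect across y = 0: (-4, -5) → (-4, 5)
T3 translate by (0, 4): (-4, 5) → (-4, 9)
T4 shear: y ← y − 2·x: (-4, 9) → (-4, 17)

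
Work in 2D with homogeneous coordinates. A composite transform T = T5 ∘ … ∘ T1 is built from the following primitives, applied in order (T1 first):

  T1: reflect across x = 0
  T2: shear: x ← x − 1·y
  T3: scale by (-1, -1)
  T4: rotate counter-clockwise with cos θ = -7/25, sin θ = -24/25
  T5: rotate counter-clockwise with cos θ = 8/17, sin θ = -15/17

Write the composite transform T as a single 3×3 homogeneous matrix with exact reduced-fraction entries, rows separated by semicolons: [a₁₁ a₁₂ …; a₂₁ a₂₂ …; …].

T1 = [-1 0 0; 0 1 0; 0 0 1]
T2·T1 = [-1 -1 0; 0 1 0; 0 0 1]
T3·…·T1 = [1 1 0; 0 -1 0; 0 0 1]
T4·…·T1 = [-7/25 -31/25 0; -24/25 -17/25 0; 0 0 1]
T5·…·T1 = [-416/425 -503/425 0; -87/425 329/425 0; 0 0 1]

T = [-416/425 -503/425 0; -87/425 329/425 0; 0 0 1]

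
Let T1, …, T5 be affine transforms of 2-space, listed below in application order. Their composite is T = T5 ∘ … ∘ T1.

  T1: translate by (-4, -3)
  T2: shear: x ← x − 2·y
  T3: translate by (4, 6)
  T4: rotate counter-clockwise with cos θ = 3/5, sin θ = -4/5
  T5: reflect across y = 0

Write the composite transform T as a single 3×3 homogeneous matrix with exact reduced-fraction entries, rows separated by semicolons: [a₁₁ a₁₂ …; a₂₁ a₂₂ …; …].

T1 = [1 0 -4; 0 1 -3; 0 0 1]
T2·T1 = [1 -2 2; 0 1 -3; 0 0 1]
T3·…·T1 = [1 -2 6; 0 1 3; 0 0 1]
T4·…·T1 = [3/5 -2/5 6; -4/5 11/5 -3; 0 0 1]
T5·…·T1 = [3/5 -2/5 6; 4/5 -11/5 3; 0 0 1]

T = [3/5 -2/5 6; 4/5 -11/5 3; 0 0 1]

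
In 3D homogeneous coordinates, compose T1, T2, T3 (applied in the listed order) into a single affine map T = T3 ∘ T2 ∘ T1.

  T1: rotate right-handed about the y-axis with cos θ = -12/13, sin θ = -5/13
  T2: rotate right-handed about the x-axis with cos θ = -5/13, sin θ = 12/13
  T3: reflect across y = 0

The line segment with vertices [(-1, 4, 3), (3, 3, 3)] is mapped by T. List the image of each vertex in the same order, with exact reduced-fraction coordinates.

image vertices: (-3/13, -232/169, 829/169), (-51/13, -57/169, 573/169)

T1 rotate right-handed about the y-axis with cos θ = -12/13, sin θ = -5/13: (-1, 4, 3) → (-3/13, 4, -41/13); (3, 3, 3) → (-51/13, 3, -21/13)
T2 rotate right-handed about the x-axis with cos θ = -5/13, sin θ = 12/13: (-3/13, 4, -41/13) → (-3/13, 232/169, 829/169); (-51/13, 3, -21/13) → (-51/13, 57/169, 573/169)
T3 reflect across y = 0: (-3/13, 232/169, 829/169) → (-3/13, -232/169, 829/169); (-51/13, 57/169, 573/169) → (-51/13, -57/169, 573/169)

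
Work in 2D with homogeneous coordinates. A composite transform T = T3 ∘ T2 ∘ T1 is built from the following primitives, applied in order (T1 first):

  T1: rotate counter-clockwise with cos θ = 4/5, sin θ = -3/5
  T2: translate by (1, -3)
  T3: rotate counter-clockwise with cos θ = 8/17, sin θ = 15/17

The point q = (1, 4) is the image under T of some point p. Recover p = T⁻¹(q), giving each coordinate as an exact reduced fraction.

T1 = [4/5 3/5 0; -3/5 4/5 0; 0 0 1]
T2·T1 = [4/5 3/5 1; -3/5 4/5 -3; 0 0 1]
T3·…·T1 = [77/85 -36/85 53/17; 36/85 77/85 -9/17; 0 0 1]
det M = 1; M⁻¹ = [77/85 36/85 -13/5; -36/85 77/85 9/5; 0 0 1]
M⁻¹ · (1, 4)ᵀ = (0, 5)ᵀ

p = (0, 5)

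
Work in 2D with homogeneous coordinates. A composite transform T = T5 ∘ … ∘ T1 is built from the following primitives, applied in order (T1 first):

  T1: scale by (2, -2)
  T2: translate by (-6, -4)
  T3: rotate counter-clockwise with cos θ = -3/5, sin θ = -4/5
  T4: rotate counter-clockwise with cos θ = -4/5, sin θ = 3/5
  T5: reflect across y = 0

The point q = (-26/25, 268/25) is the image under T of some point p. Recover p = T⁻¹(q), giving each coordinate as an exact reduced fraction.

T1 = [2 0 0; 0 -2 0; 0 0 1]
T2·T1 = [2 0 -6; 0 -2 -4; 0 0 1]
T3·…·T1 = [-6/5 -8/5 2/5; -8/5 6/5 36/5; 0 0 1]
T4·…·T1 = [48/25 14/25 -116/25; 14/25 -48/25 -138/25; 0 0 1]
T5·…·T1 = [48/25 14/25 -116/25; -14/25 48/25 138/25; 0 0 1]
det M = 4; M⁻¹ = [12/25 -7/50 3; 7/50 12/25 -2; 0 0 1]
M⁻¹ · (-26/25, 268/25)ᵀ = (1, 3)ᵀ

p = (1, 3)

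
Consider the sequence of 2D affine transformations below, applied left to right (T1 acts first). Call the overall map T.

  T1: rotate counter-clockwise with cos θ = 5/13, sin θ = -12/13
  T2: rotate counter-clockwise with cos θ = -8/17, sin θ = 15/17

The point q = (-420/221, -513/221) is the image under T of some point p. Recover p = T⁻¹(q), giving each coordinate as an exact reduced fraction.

p = (-3, 0)

T1 = [5/13 12/13 0; -12/13 5/13 0; 0 0 1]
T2·T1 = [140/221 -171/221 0; 171/221 140/221 0; 0 0 1]
det M = 1; M⁻¹ = [140/221 171/221 0; -171/221 140/221 0; 0 0 1]
M⁻¹ · (-420/221, -513/221)ᵀ = (-3, 0)ᵀ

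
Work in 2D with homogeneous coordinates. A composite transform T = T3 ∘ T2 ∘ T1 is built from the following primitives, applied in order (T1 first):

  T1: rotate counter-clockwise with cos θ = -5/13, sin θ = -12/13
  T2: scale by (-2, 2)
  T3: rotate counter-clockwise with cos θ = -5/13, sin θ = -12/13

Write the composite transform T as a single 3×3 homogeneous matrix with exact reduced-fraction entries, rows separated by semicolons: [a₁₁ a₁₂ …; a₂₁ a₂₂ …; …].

T1 = [-5/13 12/13 0; -12/13 -5/13 0; 0 0 1]
T2·T1 = [10/13 -24/13 0; -24/13 -10/13 0; 0 0 1]
T3·…·T1 = [-2 0 0; 0 2 0; 0 0 1]

T = [-2 0 0; 0 2 0; 0 0 1]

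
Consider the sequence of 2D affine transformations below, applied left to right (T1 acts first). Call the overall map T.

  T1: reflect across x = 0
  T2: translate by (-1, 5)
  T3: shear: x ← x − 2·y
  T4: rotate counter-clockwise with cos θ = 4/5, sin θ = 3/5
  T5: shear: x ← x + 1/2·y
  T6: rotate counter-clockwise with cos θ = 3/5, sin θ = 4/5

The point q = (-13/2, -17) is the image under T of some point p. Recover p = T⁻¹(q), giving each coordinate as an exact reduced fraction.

p = (4, 0)

T1 = [-1 0 0; 0 1 0; 0 0 1]
T2·T1 = [-1 0 -1; 0 1 5; 0 0 1]
T3·…·T1 = [-1 -2 -11; 0 1 5; 0 0 1]
T4·…·T1 = [-4/5 -11/5 -59/5; -3/5 -2/5 -13/5; 0 0 1]
T5·…·T1 = [-11/10 -12/5 -131/10; -3/5 -2/5 -13/5; 0 0 1]
T6·…·T1 = [-9/50 -28/25 -289/50; -31/25 -54/25 -301/25; 0 0 1]
det M = -1; M⁻¹ = [54/25 -28/25 -1; -31/25 9/50 -5; 0 0 1]
M⁻¹ · (-13/2, -17)ᵀ = (4, 0)ᵀ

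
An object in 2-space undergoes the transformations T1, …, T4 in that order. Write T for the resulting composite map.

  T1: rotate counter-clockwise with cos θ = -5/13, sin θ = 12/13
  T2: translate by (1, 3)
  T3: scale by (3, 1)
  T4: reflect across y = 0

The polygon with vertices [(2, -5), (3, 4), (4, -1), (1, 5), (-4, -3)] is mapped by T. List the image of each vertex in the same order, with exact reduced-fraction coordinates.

image vertices: (189/13, -88/13), (-150/13, -55/13), (15/13, -92/13), (-12, -2), (207/13, -6/13)

T1 rotate counter-clockwise with cos θ = -5/13, sin θ = 12/13: (2, -5) → (50/13, 49/13); (3, 4) → (-63/13, 16/13); (4, -1) → (-8/13, 53/13); (1, 5) → (-5, -1); (-4, -3) → (56/13, -33/13)
T2 translate by (1, 3): (50/13, 49/13) → (63/13, 88/13); (-63/13, 16/13) → (-50/13, 55/13); (-8/13, 53/13) → (5/13, 92/13); (-5, -1) → (-4, 2); (56/13, -33/13) → (69/13, 6/13)
T3 scale by (3, 1): (63/13, 88/13) → (189/13, 88/13); (-50/13, 55/13) → (-150/13, 55/13); (5/13, 92/13) → (15/13, 92/13); (-4, 2) → (-12, 2); (69/13, 6/13) → (207/13, 6/13)
T4 reflect across y = 0: (189/13, 88/13) → (189/13, -88/13); (-150/13, 55/13) → (-150/13, -55/13); (15/13, 92/13) → (15/13, -92/13); (-12, 2) → (-12, -2); (207/13, 6/13) → (207/13, -6/13)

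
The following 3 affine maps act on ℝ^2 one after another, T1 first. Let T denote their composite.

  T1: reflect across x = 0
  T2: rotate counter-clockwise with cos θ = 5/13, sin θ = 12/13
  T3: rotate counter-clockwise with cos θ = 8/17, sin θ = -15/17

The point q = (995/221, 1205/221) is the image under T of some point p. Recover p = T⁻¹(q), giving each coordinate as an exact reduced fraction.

T1 = [-1 0 0; 0 1 0; 0 0 1]
T2·T1 = [-5/13 -12/13 0; -12/13 5/13 0; 0 0 1]
T3·…·T1 = [-220/221 -21/221 0; -21/221 220/221 0; 0 0 1]
det M = -1; M⁻¹ = [-220/221 -21/221 0; -21/221 220/221 0; 0 0 1]
M⁻¹ · (995/221, 1205/221)ᵀ = (-5, 5)ᵀ

p = (-5, 5)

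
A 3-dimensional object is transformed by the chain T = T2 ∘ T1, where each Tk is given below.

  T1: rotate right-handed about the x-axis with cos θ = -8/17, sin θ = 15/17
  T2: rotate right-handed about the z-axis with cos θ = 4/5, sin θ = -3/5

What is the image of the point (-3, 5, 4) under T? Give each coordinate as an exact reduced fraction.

T1 rotate right-handed about the x-axis with cos θ = -8/17, sin θ = 15/17: (-3, 5, 4) → (-3, -100/17, 43/17)
T2 rotate right-handed about the z-axis with cos θ = 4/5, sin θ = -3/5: (-3, -100/17, 43/17) → (-504/85, -247/85, 43/17)

T(p) = (-504/85, -247/85, 43/17)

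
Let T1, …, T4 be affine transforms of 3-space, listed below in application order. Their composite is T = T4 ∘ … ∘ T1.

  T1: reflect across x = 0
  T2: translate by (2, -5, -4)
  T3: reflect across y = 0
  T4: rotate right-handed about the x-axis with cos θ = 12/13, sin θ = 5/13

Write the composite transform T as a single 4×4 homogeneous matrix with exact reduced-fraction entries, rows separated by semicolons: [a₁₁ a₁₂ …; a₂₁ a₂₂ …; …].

T1 = [-1 0 0 0; 0 1 0 0; 0 0 1 0; 0 0 0 1]
T2·T1 = [-1 0 0 2; 0 1 0 -5; 0 0 1 -4; 0 0 0 1]
T3·…·T1 = [-1 0 0 2; 0 -1 0 5; 0 0 1 -4; 0 0 0 1]
T4·…·T1 = [-1 0 0 2; 0 -12/13 -5/13 80/13; 0 -5/13 12/13 -23/13; 0 0 0 1]

T = [-1 0 0 2; 0 -12/13 -5/13 80/13; 0 -5/13 12/13 -23/13; 0 0 0 1]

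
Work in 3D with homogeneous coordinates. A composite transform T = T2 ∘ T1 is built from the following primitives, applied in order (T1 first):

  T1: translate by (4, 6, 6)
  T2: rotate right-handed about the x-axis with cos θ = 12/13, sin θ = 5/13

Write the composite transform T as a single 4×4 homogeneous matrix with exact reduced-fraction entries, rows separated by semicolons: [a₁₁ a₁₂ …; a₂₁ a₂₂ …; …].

T = [1 0 0 4; 0 12/13 -5/13 42/13; 0 5/13 12/13 102/13; 0 0 0 1]

T1 = [1 0 0 4; 0 1 0 6; 0 0 1 6; 0 0 0 1]
T2·T1 = [1 0 0 4; 0 12/13 -5/13 42/13; 0 5/13 12/13 102/13; 0 0 0 1]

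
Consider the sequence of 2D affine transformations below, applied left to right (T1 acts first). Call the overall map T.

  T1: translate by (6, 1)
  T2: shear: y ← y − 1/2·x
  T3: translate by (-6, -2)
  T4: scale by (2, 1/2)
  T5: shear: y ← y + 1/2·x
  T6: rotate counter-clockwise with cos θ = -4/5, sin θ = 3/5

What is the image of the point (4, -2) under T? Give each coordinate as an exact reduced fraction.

T(p) = (-32/5, 24/5)

T1 translate by (6, 1): (4, -2) → (10, -1)
T2 shear: y ← y − 1/2·x: (10, -1) → (10, -6)
T3 translate by (-6, -2): (10, -6) → (4, -8)
T4 scale by (2, 1/2): (4, -8) → (8, -4)
T5 shear: y ← y + 1/2·x: (8, -4) → (8, 0)
T6 rotate counter-clockwise with cos θ = -4/5, sin θ = 3/5: (8, 0) → (-32/5, 24/5)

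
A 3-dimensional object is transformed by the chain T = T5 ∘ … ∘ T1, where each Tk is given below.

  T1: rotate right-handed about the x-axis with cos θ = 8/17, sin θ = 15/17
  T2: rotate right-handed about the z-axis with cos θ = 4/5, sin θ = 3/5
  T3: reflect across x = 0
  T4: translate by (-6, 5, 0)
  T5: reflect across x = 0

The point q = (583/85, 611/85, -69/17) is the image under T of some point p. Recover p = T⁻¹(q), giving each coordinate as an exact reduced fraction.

p = (2, -3, -3)

T1 = [1 0 0 0; 0 8/17 -15/17 0; 0 15/17 8/17 0; 0 0 0 1]
T2·T1 = [4/5 -24/85 9/17 0; 3/5 32/85 -12/17 0; 0 15/17 8/17 0; 0 0 0 1]
T3·…·T1 = [-4/5 24/85 -9/17 0; 3/5 32/85 -12/17 0; 0 15/17 8/17 0; 0 0 0 1]
T4·…·T1 = [-4/5 24/85 -9/17 -6; 3/5 32/85 -12/17 5; 0 15/17 8/17 0; 0 0 0 1]
T5·…·T1 = [4/5 -24/85 9/17 6; 3/5 32/85 -12/17 5; 0 15/17 8/17 0; 0 0 0 1]
det M = 1; M⁻¹ = [4/5 3/5 0 -39/5; -24/85 32/85 15/17 -16/85; 9/17 -12/17 8/17 6/17; 0 0 0 1]
M⁻¹ · (583/85, 611/85, -69/17)ᵀ = (2, -3, -3)ᵀ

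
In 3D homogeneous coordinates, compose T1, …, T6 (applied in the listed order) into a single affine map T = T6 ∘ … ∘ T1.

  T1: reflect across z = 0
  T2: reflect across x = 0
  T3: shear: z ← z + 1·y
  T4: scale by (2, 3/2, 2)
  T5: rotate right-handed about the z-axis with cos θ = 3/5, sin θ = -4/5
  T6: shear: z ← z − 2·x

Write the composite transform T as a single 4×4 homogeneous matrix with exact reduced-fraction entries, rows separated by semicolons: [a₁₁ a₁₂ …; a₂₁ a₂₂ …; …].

T1 = [1 0 0 0; 0 1 0 0; 0 0 -1 0; 0 0 0 1]
T2·T1 = [-1 0 0 0; 0 1 0 0; 0 0 -1 0; 0 0 0 1]
T3·…·T1 = [-1 0 0 0; 0 1 0 0; 0 1 -1 0; 0 0 0 1]
T4·…·T1 = [-2 0 0 0; 0 3/2 0 0; 0 2 -2 0; 0 0 0 1]
T5·…·T1 = [-6/5 6/5 0 0; 8/5 9/10 0 0; 0 2 -2 0; 0 0 0 1]
T6·…·T1 = [-6/5 6/5 0 0; 8/5 9/10 0 0; 12/5 -2/5 -2 0; 0 0 0 1]

T = [-6/5 6/5 0 0; 8/5 9/10 0 0; 12/5 -2/5 -2 0; 0 0 0 1]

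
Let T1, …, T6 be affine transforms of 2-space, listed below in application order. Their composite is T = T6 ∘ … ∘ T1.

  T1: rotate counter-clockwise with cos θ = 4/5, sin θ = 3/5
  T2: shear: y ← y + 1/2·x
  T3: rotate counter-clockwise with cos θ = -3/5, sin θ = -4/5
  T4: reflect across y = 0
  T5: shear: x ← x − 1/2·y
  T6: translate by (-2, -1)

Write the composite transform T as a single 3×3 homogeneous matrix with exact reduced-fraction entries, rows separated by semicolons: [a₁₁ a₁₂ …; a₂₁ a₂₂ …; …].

T = [-3/10 17/20 -2; 31/25 -9/50 -1; 0 0 1]

T1 = [4/5 -3/5 0; 3/5 4/5 0; 0 0 1]
T2·T1 = [4/5 -3/5 0; 1 1/2 0; 0 0 1]
T3·…·T1 = [8/25 19/25 0; -31/25 9/50 0; 0 0 1]
T4·…·T1 = [8/25 19/25 0; 31/25 -9/50 0; 0 0 1]
T5·…·T1 = [-3/10 17/20 0; 31/25 -9/50 0; 0 0 1]
T6·…·T1 = [-3/10 17/20 -2; 31/25 -9/50 -1; 0 0 1]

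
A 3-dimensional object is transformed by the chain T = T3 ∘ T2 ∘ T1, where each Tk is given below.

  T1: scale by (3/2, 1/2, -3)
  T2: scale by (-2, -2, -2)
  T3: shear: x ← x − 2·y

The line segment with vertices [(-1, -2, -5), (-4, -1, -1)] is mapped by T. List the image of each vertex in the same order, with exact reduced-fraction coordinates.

image vertices: (-1, 2, -30), (10, 1, -6)

T1 scale by (3/2, 1/2, -3): (-1, -2, -5) → (-3/2, -1, 15); (-4, -1, -1) → (-6, -1/2, 3)
T2 scale by (-2, -2, -2): (-3/2, -1, 15) → (3, 2, -30); (-6, -1/2, 3) → (12, 1, -6)
T3 shear: x ← x − 2·y: (3, 2, -30) → (-1, 2, -30); (12, 1, -6) → (10, 1, -6)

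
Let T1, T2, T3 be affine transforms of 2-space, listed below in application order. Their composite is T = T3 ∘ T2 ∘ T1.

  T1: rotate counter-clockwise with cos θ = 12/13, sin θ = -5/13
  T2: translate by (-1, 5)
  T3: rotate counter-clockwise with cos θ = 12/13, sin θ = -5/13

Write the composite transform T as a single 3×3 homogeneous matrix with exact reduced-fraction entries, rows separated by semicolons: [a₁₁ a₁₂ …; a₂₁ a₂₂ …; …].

T1 = [12/13 5/13 0; -5/13 12/13 0; 0 0 1]
T2·T1 = [12/13 5/13 -1; -5/13 12/13 5; 0 0 1]
T3·…·T1 = [119/169 120/169 1; -120/169 119/169 5; 0 0 1]

T = [119/169 120/169 1; -120/169 119/169 5; 0 0 1]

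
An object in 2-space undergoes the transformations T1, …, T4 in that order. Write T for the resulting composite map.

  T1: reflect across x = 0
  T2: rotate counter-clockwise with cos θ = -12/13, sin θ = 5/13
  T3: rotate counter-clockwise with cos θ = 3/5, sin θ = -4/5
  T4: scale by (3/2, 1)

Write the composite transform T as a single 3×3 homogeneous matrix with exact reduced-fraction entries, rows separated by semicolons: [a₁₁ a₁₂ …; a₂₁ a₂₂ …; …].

T1 = [-1 0 0; 0 1 0; 0 0 1]
T2·T1 = [12/13 -5/13 0; -5/13 -12/13 0; 0 0 1]
T3·…·T1 = [16/65 -63/65 0; -63/65 -16/65 0; 0 0 1]
T4·…·T1 = [24/65 -189/130 0; -63/65 -16/65 0; 0 0 1]

T = [24/65 -189/130 0; -63/65 -16/65 0; 0 0 1]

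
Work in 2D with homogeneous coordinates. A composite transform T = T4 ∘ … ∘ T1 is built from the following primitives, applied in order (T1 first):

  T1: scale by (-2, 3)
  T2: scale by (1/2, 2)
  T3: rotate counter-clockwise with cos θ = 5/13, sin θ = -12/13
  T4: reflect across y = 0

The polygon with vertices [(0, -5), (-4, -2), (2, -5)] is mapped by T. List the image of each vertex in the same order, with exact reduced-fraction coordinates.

image vertices: (-360/13, 150/13), (-124/13, 108/13), (-370/13, 126/13)

T1 scale by (-2, 3): (0, -5) → (0, -15); (-4, -2) → (8, -6); (2, -5) → (-4, -15)
T2 scale by (1/2, 2): (0, -15) → (0, -30); (8, -6) → (4, -12); (-4, -15) → (-2, -30)
T3 rotate counter-clockwise with cos θ = 5/13, sin θ = -12/13: (0, -30) → (-360/13, -150/13); (4, -12) → (-124/13, -108/13); (-2, -30) → (-370/13, -126/13)
T4 reflect across y = 0: (-360/13, -150/13) → (-360/13, 150/13); (-124/13, -108/13) → (-124/13, 108/13); (-370/13, -126/13) → (-370/13, 126/13)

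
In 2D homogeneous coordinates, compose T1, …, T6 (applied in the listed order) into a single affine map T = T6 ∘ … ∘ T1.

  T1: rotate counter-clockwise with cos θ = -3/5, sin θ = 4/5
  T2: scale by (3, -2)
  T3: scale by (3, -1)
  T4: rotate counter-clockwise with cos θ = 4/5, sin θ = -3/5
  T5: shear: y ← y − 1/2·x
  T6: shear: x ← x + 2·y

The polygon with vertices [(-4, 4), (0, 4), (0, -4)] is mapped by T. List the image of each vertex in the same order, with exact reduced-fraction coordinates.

T1 rotate counter-clockwise with cos θ = -3/5, sin θ = 4/5: (-4, 4) → (-4/5, -28/5); (0, 4) → (-16/5, -12/5); (0, -4) → (16/5, 12/5)
T2 scale by (3, -2): (-4/5, -28/5) → (-12/5, 56/5); (-16/5, -12/5) → (-48/5, 24/5); (16/5, 12/5) → (48/5, -24/5)
T3 scale by (3, -1): (-12/5, 56/5) → (-36/5, -56/5); (-48/5, 24/5) → (-144/5, -24/5); (48/5, -24/5) → (144/5, 24/5)
T4 rotate counter-clockwise with cos θ = 4/5, sin θ = -3/5: (-36/5, -56/5) → (-312/25, -116/25); (-144/5, -24/5) → (-648/25, 336/25); (144/5, 24/5) → (648/25, -336/25)
T5 shear: y ← y − 1/2·x: (-312/25, -116/25) → (-312/25, 8/5); (-648/25, 336/25) → (-648/25, 132/5); (648/25, -336/25) → (648/25, -132/5)
T6 shear: x ← x + 2·y: (-312/25, 8/5) → (-232/25, 8/5); (-648/25, 132/5) → (672/25, 132/5); (648/25, -132/5) → (-672/25, -132/5)

image vertices: (-232/25, 8/5), (672/25, 132/5), (-672/25, -132/5)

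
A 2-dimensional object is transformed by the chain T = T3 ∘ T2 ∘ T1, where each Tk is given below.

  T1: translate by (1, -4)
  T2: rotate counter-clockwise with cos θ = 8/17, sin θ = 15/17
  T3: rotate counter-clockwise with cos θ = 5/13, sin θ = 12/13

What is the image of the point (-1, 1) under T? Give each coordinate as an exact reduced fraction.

T(p) = (513/221, 420/221)

T1 translate by (1, -4): (-1, 1) → (0, -3)
T2 rotate counter-clockwise with cos θ = 8/17, sin θ = 15/17: (0, -3) → (45/17, -24/17)
T3 rotate counter-clockwise with cos θ = 5/13, sin θ = 12/13: (45/17, -24/17) → (513/221, 420/221)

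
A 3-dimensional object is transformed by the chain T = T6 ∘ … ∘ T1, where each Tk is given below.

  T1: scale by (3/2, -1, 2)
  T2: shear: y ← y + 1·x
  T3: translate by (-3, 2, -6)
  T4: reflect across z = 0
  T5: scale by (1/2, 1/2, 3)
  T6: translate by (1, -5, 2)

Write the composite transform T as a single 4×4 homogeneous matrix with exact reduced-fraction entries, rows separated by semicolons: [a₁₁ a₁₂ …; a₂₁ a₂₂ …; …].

T1 = [3/2 0 0 0; 0 -1 0 0; 0 0 2 0; 0 0 0 1]
T2·T1 = [3/2 0 0 0; 3/2 -1 0 0; 0 0 2 0; 0 0 0 1]
T3·…·T1 = [3/2 0 0 -3; 3/2 -1 0 2; 0 0 2 -6; 0 0 0 1]
T4·…·T1 = [3/2 0 0 -3; 3/2 -1 0 2; 0 0 -2 6; 0 0 0 1]
T5·…·T1 = [3/4 0 0 -3/2; 3/4 -1/2 0 1; 0 0 -6 18; 0 0 0 1]
T6·…·T1 = [3/4 0 0 -1/2; 3/4 -1/2 0 -4; 0 0 -6 20; 0 0 0 1]

T = [3/4 0 0 -1/2; 3/4 -1/2 0 -4; 0 0 -6 20; 0 0 0 1]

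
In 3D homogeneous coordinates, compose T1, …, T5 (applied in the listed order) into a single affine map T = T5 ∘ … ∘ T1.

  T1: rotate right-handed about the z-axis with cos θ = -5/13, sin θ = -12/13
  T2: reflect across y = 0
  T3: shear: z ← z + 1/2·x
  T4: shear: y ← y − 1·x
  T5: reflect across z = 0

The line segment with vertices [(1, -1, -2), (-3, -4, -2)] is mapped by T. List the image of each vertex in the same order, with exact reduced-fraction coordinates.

T1 rotate right-handed about the z-axis with cos θ = -5/13, sin θ = -12/13: (1, -1, -2) → (-17/13, -7/13, -2); (-3, -4, -2) → (-33/13, 56/13, -2)
T2 reflect across y = 0: (-17/13, -7/13, -2) → (-17/13, 7/13, -2); (-33/13, 56/13, -2) → (-33/13, -56/13, -2)
T3 shear: z ← z + 1/2·x: (-17/13, 7/13, -2) → (-17/13, 7/13, -69/26); (-33/13, -56/13, -2) → (-33/13, -56/13, -85/26)
T4 shear: y ← y − 1·x: (-17/13, 7/13, -69/26) → (-17/13, 24/13, -69/26); (-33/13, -56/13, -85/26) → (-33/13, -23/13, -85/26)
T5 reflect across z = 0: (-17/13, 24/13, -69/26) → (-17/13, 24/13, 69/26); (-33/13, -23/13, -85/26) → (-33/13, -23/13, 85/26)

image vertices: (-17/13, 24/13, 69/26), (-33/13, -23/13, 85/26)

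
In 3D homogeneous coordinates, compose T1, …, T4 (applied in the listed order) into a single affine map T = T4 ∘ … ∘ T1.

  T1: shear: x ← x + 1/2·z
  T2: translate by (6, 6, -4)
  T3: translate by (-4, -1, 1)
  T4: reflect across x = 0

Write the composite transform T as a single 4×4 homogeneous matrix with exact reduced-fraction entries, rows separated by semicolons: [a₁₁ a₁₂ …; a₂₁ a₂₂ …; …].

T1 = [1 0 1/2 0; 0 1 0 0; 0 0 1 0; 0 0 0 1]
T2·T1 = [1 0 1/2 6; 0 1 0 6; 0 0 1 -4; 0 0 0 1]
T3·…·T1 = [1 0 1/2 2; 0 1 0 5; 0 0 1 -3; 0 0 0 1]
T4·…·T1 = [-1 0 -1/2 -2; 0 1 0 5; 0 0 1 -3; 0 0 0 1]

T = [-1 0 -1/2 -2; 0 1 0 5; 0 0 1 -3; 0 0 0 1]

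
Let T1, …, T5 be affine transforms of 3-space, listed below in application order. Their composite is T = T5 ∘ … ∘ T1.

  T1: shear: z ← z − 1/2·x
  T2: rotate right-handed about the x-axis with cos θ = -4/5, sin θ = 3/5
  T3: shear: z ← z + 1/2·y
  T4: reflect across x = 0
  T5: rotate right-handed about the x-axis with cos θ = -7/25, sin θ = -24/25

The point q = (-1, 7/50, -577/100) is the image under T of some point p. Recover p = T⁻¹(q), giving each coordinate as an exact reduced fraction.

T1 = [1 0 0 0; 0 1 0 0; -1/2 0 1 0; 0 0 0 1]
T2·T1 = [1 0 0 0; 3/10 -4/5 -3/5 0; 2/5 3/5 -4/5 0; 0 0 0 1]
T3·…·T1 = [1 0 0 0; 3/10 -4/5 -3/5 0; 11/20 1/5 -11/10 0; 0 0 0 1]
T4·…·T1 = [-1 0 0 0; 3/10 -4/5 -3/5 0; 11/20 1/5 -11/10 0; 0 0 0 1]
T5·…·T1 = [-1 0 0 0; 111/250 52/125 -111/125 0; -221/500 89/125 221/250 0; 0 0 0 1]
det M = -1; M⁻¹ = [-1 0 0 0; 0 221/250 111/125 0; -1/2 -89/125 52/125 0; 0 0 0 1]
M⁻¹ · (-1, 7/50, -577/100)ᵀ = (1, -5, -2)ᵀ

p = (1, -5, -2)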